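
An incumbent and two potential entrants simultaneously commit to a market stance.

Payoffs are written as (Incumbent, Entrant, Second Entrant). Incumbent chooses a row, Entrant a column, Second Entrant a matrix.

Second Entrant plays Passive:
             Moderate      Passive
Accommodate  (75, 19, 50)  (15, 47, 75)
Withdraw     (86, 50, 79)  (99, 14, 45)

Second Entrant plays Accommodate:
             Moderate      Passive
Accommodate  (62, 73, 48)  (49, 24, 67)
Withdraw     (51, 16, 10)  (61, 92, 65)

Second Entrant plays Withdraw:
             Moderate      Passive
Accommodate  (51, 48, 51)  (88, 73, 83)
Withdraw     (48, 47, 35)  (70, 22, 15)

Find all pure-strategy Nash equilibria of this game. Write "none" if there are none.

(Accommodate, Passive, Withdraw) and (Withdraw, Moderate, Passive) and (Withdraw, Passive, Accommodate)

Incumbent against (Moderate, Passive): payoffs 75, 86 → best response Withdraw.
Incumbent against (Moderate, Accommodate): payoffs 62, 51 → best response Accommodate.
Incumbent against (Moderate, Withdraw): payoffs 51, 48 → best response Accommodate.
Incumbent against (Passive, Passive): payoffs 15, 99 → best response Withdraw.
Incumbent against (Passive, Accommodate): payoffs 49, 61 → best response Withdraw.
Incumbent against (Passive, Withdraw): payoffs 88, 70 → best response Accommodate.
Entrant against (Accommodate, Passive): payoffs 19, 47 → best response Passive.
Entrant against (Accommodate, Accommodate): payoffs 73, 24 → best response Moderate.
Entrant against (Accommodate, Withdraw): payoffs 48, 73 → best response Passive.
Entrant against (Withdraw, Passive): payoffs 50, 14 → best response Moderate.
Entrant against (Withdraw, Accommodate): payoffs 16, 92 → best response Passive.
Entrant against (Withdraw, Withdraw): payoffs 47, 22 → best response Moderate.
Second Entrant against (Accommodate, Moderate): payoffs 50, 48, 51 → best response Withdraw.
Second Entrant against (Accommodate, Passive): payoffs 75, 67, 83 → best response Withdraw.
Second Entrant against (Withdraw, Moderate): payoffs 79, 10, 35 → best response Passive.
Second Entrant against (Withdraw, Passive): payoffs 45, 65, 15 → best response Accommodate.
Mutual best responses: (Accommodate, Passive, Withdraw); (Withdraw, Moderate, Passive); (Withdraw, Passive, Accommodate).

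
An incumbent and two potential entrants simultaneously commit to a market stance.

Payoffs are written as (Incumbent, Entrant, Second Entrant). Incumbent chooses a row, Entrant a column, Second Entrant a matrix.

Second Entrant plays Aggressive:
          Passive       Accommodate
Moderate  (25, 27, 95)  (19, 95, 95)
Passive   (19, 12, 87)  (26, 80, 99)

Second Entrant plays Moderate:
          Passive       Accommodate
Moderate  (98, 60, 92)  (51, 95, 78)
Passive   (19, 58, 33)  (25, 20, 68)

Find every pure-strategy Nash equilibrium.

(Moderate, Passive, Aggressive): Entrant can switch to Accommodate (27 → 95). Not NE.
(Moderate, Passive, Moderate): Entrant can switch to Accommodate (60 → 95). Not NE.
(Moderate, Accommodate, Aggressive): Incumbent can switch to Passive (19 → 26). Not NE.
(Moderate, Accommodate, Moderate): Second Entrant can switch to Aggressive (78 → 95). Not NE.
(Passive, Passive, Aggressive): Incumbent can switch to Moderate (19 → 25). Not NE.
(Passive, Passive, Moderate): Incumbent can switch to Moderate (19 → 98). Not NE.
(Passive, Accommodate, Aggressive): Incumbent gets 26, best alternative 19; Entrant gets 80, best alternative 12; Second Entrant gets 99, best alternative 68. No profitable deviation — NE.
(Passive, Accommodate, Moderate): Incumbent can switch to Moderate (25 → 51). Not NE.

The unique pure-strategy Nash equilibrium is (Passive, Accommodate, Aggressive).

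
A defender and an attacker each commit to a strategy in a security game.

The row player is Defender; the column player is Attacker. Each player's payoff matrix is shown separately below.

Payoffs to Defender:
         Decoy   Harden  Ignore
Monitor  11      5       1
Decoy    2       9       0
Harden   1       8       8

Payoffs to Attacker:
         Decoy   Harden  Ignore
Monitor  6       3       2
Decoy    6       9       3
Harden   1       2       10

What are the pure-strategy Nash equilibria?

(Monitor, Decoy) and (Decoy, Harden) and (Harden, Ignore)

Mark each player's best response to every combination of opponents' strategies; a profile where every player is best-responding is a pure Nash equilibrium.
Defender against Decoy: payoffs 11, 2, 1 → best response Monitor.
Defender against Harden: payoffs 5, 9, 8 → best response Decoy.
Defender against Ignore: payoffs 1, 0, 8 → best response Harden.
Attacker against Monitor: payoffs 6, 3, 2 → best response Decoy.
Attacker against Decoy: payoffs 6, 9, 3 → best response Harden.
Attacker against Harden: payoffs 1, 2, 10 → best response Ignore.
Mutual best responses: (Monitor, Decoy); (Decoy, Harden); (Harden, Ignore).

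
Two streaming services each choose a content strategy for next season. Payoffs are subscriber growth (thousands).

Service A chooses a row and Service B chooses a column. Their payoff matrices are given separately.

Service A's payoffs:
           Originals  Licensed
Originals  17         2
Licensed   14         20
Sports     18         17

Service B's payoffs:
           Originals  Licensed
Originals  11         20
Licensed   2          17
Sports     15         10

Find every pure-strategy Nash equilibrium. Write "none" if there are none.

Mark each player's best response to every combination of opponents' strategies; a profile where every player is best-responding is a pure Nash equilibrium.
Service A against Originals: payoffs 17, 14, 18 → best response Sports.
Service A against Licensed: payoffs 2, 20, 17 → best response Licensed.
Service B against Originals: payoffs 11, 20 → best response Licensed.
Service B against Licensed: payoffs 2, 17 → best response Licensed.
Service B against Sports: payoffs 15, 10 → best response Originals.
Mutual best responses: (Licensed, Licensed); (Sports, Originals).

The pure Nash equilibria are (Licensed, Licensed) and (Sports, Originals).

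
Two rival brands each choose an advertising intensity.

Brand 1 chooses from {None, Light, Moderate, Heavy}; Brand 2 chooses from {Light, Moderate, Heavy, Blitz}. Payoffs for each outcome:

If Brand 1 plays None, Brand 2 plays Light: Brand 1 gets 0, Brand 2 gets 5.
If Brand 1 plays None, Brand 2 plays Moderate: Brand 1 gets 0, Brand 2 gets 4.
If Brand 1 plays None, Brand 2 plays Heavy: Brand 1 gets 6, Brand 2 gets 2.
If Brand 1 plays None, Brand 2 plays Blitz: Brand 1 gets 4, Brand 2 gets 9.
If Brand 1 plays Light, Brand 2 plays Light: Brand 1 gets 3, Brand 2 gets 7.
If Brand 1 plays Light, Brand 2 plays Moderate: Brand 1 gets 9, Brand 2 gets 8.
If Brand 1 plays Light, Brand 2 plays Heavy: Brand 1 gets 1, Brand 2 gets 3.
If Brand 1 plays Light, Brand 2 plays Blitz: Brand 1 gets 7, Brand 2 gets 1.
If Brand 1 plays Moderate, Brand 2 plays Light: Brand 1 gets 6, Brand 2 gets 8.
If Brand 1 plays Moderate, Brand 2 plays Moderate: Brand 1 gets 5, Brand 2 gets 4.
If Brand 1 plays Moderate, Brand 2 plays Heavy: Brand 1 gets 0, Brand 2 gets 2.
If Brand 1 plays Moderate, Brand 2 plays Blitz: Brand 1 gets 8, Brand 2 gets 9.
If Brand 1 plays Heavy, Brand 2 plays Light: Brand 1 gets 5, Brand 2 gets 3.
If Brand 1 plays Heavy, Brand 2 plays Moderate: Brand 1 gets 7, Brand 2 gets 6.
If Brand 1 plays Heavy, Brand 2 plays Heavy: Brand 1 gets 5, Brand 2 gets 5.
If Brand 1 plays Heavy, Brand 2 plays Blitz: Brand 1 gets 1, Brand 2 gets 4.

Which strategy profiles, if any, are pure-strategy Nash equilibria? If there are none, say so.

Brand 1 against Light: payoffs 0, 3, 6, 5 → best response Moderate.
Brand 1 against Moderate: payoffs 0, 9, 5, 7 → best response Light.
Brand 1 against Heavy: payoffs 6, 1, 0, 5 → best response None.
Brand 1 against Blitz: payoffs 4, 7, 8, 1 → best response Moderate.
Brand 2 against None: payoffs 5, 4, 2, 9 → best response Blitz.
Brand 2 against Light: payoffs 7, 8, 3, 1 → best response Moderate.
Brand 2 against Moderate: payoffs 8, 4, 2, 9 → best response Blitz.
Brand 2 against Heavy: payoffs 3, 6, 5, 4 → best response Moderate.
Mutual best responses: (Light, Moderate); (Moderate, Blitz).

The pure Nash equilibria are (Light, Moderate); (Moderate, Blitz).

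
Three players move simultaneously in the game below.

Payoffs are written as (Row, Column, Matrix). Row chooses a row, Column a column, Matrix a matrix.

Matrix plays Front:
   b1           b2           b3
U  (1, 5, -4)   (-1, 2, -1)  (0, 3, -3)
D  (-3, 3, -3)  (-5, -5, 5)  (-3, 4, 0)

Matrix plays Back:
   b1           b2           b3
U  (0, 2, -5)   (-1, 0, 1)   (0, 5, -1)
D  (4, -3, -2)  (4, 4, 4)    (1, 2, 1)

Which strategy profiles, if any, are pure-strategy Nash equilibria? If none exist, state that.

(U, b1, Front): Row gets 1, best alternative -3; Column gets 5, best alternative 3; Matrix gets -4, best alternative -5. No profitable deviation — NE.
(U, b1, Back): Row can switch to D (0 → 4). Not NE.
(U, b2, Front): Column can switch to b1 (2 → 5). Not NE.
(U, b2, Back): Row can switch to D (-1 → 4). Not NE.
(U, b3, Front): Column can switch to b1 (3 → 5). Not NE.
(U, b3, Back): Row can switch to D (0 → 1). Not NE.
(D, b1, Front): Row can switch to U (-3 → 1). Not NE.
(D, b1, Back): Column can switch to b2 (-3 → 4). Not NE.
(D, b2, Front): Row can switch to U (-5 → -1). Not NE.
(D, b2, Back): Matrix can switch to Front (4 → 5). Not NE.
(D, b3, Front): Row can switch to U (-3 → 0). Not NE.
(D, b3, Back): Column can switch to b2 (2 → 4). Not NE.

The unique pure-strategy Nash equilibrium is (U, b1, Front).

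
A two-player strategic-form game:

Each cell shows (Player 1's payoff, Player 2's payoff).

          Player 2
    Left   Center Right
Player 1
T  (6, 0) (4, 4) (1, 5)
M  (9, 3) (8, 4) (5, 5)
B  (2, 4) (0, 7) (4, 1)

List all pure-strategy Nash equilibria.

Player 1 against Left: payoffs 6, 9, 2 → best response M.
Player 1 against Center: payoffs 4, 8, 0 → best response M.
Player 1 against Right: payoffs 1, 5, 4 → best response M.
Player 2 against T: payoffs 0, 4, 5 → best response Right.
Player 2 against M: payoffs 3, 4, 5 → best response Right.
Player 2 against B: payoffs 4, 7, 1 → best response Center.
Mutual best responses: (M, Right).

The unique pure-strategy Nash equilibrium is (M, Right).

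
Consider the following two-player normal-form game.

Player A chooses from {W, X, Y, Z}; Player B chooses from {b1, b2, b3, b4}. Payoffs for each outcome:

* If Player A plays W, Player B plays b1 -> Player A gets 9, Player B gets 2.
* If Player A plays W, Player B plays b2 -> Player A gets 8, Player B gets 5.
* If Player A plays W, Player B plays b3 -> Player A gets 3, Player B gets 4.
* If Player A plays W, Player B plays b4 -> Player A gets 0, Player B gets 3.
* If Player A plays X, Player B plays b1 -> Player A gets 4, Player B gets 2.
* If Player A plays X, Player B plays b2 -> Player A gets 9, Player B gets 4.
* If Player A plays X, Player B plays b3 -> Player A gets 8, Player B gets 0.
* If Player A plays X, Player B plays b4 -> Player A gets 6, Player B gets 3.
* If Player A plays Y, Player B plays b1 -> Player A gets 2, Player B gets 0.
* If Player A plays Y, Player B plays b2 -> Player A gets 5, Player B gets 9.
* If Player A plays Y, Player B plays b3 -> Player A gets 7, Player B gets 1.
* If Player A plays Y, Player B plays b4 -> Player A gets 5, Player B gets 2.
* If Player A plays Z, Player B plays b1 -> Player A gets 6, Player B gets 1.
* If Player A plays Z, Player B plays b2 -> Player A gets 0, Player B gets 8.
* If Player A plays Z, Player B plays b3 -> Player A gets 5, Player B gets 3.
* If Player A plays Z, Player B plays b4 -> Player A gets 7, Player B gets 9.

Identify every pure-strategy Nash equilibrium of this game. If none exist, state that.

Player A against b1: payoffs 9, 4, 2, 6 → best response W.
Player A against b2: payoffs 8, 9, 5, 0 → best response X.
Player A against b3: payoffs 3, 8, 7, 5 → best response X.
Player A against b4: payoffs 0, 6, 5, 7 → best response Z.
Player B against W: payoffs 2, 5, 4, 3 → best response b2.
Player B against X: payoffs 2, 4, 0, 3 → best response b2.
Player B against Y: payoffs 0, 9, 1, 2 → best response b2.
Player B against Z: payoffs 1, 8, 3, 9 → best response b4.
Mutual best responses: (X, b2); (Z, b4).

Pure-strategy Nash equilibria: (X, b2), (Z, b4)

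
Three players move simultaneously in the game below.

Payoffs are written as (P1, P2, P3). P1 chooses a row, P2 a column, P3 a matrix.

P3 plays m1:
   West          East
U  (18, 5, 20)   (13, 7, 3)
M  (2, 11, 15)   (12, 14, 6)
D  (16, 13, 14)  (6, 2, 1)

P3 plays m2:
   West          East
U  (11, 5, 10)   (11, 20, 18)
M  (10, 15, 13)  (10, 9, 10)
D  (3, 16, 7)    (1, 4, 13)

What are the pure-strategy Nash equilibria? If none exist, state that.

(U, West, m1): P2 can switch to East (5 → 7). Not NE.
(U, West, m2): P2 can switch to East (5 → 20). Not NE.
(U, East, m1): P3 can switch to m2 (3 → 18). Not NE.
(U, East, m2): P1 gets 11, best alternative 10; P2 gets 20, best alternative 5; P3 gets 18, best alternative 3. No profitable deviation — NE.
(M, West, m1): P1 can switch to U (2 → 18). Not NE.
(M, West, m2): P1 can switch to U (10 → 11). Not NE.
(M, East, m1): P1 can switch to U (12 → 13). Not NE.
(M, East, m2): P1 can switch to U (10 → 11). Not NE.
(D, West, m1): P1 can switch to U (16 → 18). Not NE.
(D, West, m2): P1 can switch to U (3 → 11). Not NE.
(D, East, m1): P1 can switch to U (6 → 13). Not NE.
(D, East, m2): P1 can switch to U (1 → 11). Not NE.

(U, East, m2)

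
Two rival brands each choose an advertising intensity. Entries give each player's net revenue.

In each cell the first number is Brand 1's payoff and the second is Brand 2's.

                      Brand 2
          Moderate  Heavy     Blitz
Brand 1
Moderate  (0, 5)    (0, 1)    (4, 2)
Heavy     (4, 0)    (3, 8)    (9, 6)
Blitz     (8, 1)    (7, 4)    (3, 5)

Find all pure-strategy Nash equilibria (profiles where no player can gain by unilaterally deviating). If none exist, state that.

No pure-strategy Nash equilibrium.

Check each profile: it is a Nash equilibrium iff no player can strictly gain by switching unilaterally.
(Moderate, Moderate): Brand 1 can switch to Heavy (0 → 4). Not NE.
(Moderate, Heavy): Brand 1 can switch to Heavy (0 → 3). Not NE.
(Moderate, Blitz): Brand 1 can switch to Heavy (4 → 9). Not NE.
(Heavy, Moderate): Brand 1 can switch to Blitz (4 → 8). Not NE.
(Heavy, Heavy): Brand 1 can switch to Blitz (3 → 7). Not NE.
(Heavy, Blitz): Brand 2 can switch to Heavy (6 → 8). Not NE.
(Blitz, Moderate): Brand 2 can switch to Heavy (1 → 4). Not NE.
(Blitz, Heavy): Brand 2 can switch to Blitz (4 → 5). Not NE.
(The remaining 1 profile has a profitable deviation by the same check.)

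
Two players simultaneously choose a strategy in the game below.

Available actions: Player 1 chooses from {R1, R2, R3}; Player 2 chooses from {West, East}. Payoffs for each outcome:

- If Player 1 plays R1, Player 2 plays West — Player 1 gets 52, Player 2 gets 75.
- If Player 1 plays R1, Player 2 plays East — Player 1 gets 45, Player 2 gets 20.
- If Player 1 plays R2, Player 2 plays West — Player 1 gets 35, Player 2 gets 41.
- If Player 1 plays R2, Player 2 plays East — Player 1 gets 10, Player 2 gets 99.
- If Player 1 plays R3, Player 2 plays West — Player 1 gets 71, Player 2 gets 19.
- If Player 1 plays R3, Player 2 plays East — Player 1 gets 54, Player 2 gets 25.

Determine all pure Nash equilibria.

(R1, West): Player 1 can switch to R3 (52 → 71). Not NE.
(R1, East): Player 1 can switch to R3 (45 → 54). Not NE.
(R2, West): Player 1 can switch to R1 (35 → 52). Not NE.
(R2, East): Player 1 can switch to R1 (10 → 45). Not NE.
(R3, West): Player 2 can switch to East (19 → 25). Not NE.
(R3, East): Player 1 gets 54, best alternative 45; Player 2 gets 25, best alternative 19. No profitable deviation — NE.

Pure NE: (R3, East)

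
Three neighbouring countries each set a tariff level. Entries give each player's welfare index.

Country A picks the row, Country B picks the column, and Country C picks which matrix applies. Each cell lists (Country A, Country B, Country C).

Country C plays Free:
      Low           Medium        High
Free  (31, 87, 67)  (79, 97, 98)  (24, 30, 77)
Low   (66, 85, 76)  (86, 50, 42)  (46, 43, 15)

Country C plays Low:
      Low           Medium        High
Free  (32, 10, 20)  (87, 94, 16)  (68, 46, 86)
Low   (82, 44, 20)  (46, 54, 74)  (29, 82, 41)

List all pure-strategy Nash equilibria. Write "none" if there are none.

Country A against (Low, Free): payoffs 31, 66 → best response Low.
Country A against (Low, Low): payoffs 32, 82 → best response Low.
Country A against (Medium, Free): payoffs 79, 86 → best response Low.
Country A against (Medium, Low): payoffs 87, 46 → best response Free.
Country A against (High, Free): payoffs 24, 46 → best response Low.
Country A against (High, Low): payoffs 68, 29 → best response Free.
Country B against (Free, Free): payoffs 87, 97, 30 → best response Medium.
Country B against (Free, Low): payoffs 10, 94, 46 → best response Medium.
Country B against (Low, Free): payoffs 85, 50, 43 → best response Low.
Country B against (Low, Low): payoffs 44, 54, 82 → best response High.
Country C against (Free, Low): payoffs 67, 20 → best response Free.
Country C against (Free, Medium): payoffs 98, 16 → best response Free.
Country C against (Free, High): payoffs 77, 86 → best response Low.
Country C against (Low, Low): payoffs 76, 20 → best response Free.
Country C against (Low, Medium): payoffs 42, 74 → best response Low.
Country C against (Low, High): payoffs 15, 41 → best response Low.
Mutual best responses: (Low, Low, Free).

Pure NE: (Low, Low, Free)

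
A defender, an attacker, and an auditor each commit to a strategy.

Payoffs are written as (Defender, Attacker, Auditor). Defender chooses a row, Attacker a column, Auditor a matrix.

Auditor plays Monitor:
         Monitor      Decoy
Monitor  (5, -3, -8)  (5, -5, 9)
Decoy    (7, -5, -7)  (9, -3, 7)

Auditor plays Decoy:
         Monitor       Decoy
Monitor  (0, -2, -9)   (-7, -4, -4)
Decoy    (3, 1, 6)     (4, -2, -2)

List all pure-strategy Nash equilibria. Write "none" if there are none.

The pure Nash equilibria are (Decoy, Monitor, Decoy) and (Decoy, Decoy, Monitor).

For each strategy profile, look for a profitable unilateral deviation.
(Monitor, Monitor, Monitor): Defender can switch to Decoy (5 → 7). Not NE.
(Monitor, Monitor, Decoy): Defender can switch to Decoy (0 → 3). Not NE.
(Monitor, Decoy, Monitor): Defender can switch to Decoy (5 → 9). Not NE.
(Monitor, Decoy, Decoy): Defender can switch to Decoy (-7 → 4). Not NE.
(Decoy, Monitor, Monitor): Attacker can switch to Decoy (-5 → -3). Not NE.
(Decoy, Monitor, Decoy): Defender gets 3, best alternative 0; Attacker gets 1, best alternative -2; Auditor gets 6, best alternative -7. No profitable deviation — NE.
(Decoy, Decoy, Monitor): Defender gets 9, best alternative 5; Attacker gets -3, best alternative -5; Auditor gets 7, best alternative -2. No profitable deviation — NE.
(Decoy, Decoy, Decoy): Attacker can switch to Monitor (-2 → 1). Not NE.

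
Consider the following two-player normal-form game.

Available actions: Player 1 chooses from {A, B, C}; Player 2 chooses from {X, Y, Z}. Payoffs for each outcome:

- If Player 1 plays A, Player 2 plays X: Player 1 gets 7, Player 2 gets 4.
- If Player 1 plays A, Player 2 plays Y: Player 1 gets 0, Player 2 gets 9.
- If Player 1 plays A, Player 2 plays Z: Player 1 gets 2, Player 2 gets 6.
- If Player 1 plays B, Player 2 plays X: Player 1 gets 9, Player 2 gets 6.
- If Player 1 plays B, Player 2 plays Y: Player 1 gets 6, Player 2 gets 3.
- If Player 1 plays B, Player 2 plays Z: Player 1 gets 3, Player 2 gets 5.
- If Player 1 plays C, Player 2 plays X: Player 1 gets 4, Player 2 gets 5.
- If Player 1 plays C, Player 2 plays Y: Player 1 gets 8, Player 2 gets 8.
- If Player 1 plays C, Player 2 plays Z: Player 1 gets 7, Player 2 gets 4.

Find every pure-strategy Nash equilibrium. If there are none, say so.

Pure-strategy Nash equilibria: (B, X), (C, Y)

For each strategy profile, look for a profitable unilateral deviation.
(A, X): Player 1 can switch to B (7 → 9). Not NE.
(A, Y): Player 1 can switch to B (0 → 6). Not NE.
(A, Z): Player 1 can switch to B (2 → 3). Not NE.
(B, X): Player 1 gets 9, best alternative 7; Player 2 gets 6, best alternative 5. No profitable deviation — NE.
(B, Y): Player 1 can switch to C (6 → 8). Not NE.
(B, Z): Player 1 can switch to C (3 → 7). Not NE.
(C, X): Player 1 can switch to A (4 → 7). Not NE.
(C, Y): Player 1 gets 8, best alternative 6; Player 2 gets 8, best alternative 5. No profitable deviation — NE.
(The remaining 1 profile has a profitable deviation by the same check.)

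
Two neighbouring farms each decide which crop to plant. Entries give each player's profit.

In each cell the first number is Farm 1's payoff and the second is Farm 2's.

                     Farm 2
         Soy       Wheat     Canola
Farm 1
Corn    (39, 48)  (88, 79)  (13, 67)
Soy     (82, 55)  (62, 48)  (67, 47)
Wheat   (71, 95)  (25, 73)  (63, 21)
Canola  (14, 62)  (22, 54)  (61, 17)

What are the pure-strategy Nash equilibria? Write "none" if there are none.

(Corn, Soy): Farm 1 can switch to Soy (39 → 82). Not NE.
(Corn, Wheat): Farm 1 gets 88, best alternative 62; Farm 2 gets 79, best alternative 67. No profitable deviation — NE.
(Corn, Canola): Farm 1 can switch to Soy (13 → 67). Not NE.
(Soy, Soy): Farm 1 gets 82, best alternative 71; Farm 2 gets 55, best alternative 48. No profitable deviation — NE.
(Soy, Wheat): Farm 1 can switch to Corn (62 → 88). Not NE.
(Soy, Canola): Farm 2 can switch to Soy (47 → 55). Not NE.
(Wheat, Soy): Farm 1 can switch to Soy (71 → 82). Not NE.
(Wheat, Wheat): Farm 1 can switch to Corn (25 → 88). Not NE.
(Wheat, Canola): Farm 1 can switch to Soy (63 → 67). Not NE.
(Canola, Soy): Farm 1 can switch to Corn (14 → 39). Not NE.
(The remaining 2 profiles each have a profitable deviation by the same check.)

(Corn, Wheat) and (Soy, Soy)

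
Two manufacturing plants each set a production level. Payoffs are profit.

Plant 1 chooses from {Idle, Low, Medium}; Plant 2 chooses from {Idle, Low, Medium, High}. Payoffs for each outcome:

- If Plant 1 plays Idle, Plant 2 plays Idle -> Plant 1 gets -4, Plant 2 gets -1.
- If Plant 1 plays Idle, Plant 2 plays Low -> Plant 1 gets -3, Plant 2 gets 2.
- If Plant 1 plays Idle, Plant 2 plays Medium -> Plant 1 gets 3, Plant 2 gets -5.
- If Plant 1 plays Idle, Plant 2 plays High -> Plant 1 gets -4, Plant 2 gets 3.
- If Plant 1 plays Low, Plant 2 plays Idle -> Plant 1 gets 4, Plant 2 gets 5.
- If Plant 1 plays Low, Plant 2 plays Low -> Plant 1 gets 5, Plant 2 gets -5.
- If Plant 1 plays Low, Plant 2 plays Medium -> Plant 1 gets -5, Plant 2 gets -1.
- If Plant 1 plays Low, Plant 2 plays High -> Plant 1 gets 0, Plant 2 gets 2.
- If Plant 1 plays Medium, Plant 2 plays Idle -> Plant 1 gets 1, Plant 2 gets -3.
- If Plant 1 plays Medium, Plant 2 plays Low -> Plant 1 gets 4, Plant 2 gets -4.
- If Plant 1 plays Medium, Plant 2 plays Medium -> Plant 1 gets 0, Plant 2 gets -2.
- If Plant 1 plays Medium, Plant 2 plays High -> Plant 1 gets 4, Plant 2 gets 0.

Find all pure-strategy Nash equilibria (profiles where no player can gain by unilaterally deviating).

(Low, Idle) and (Medium, High)

Plant 1 against Idle: payoffs -4, 4, 1 → best response Low.
Plant 1 against Low: payoffs -3, 5, 4 → best response Low.
Plant 1 against Medium: payoffs 3, -5, 0 → best response Idle.
Plant 1 against High: payoffs -4, 0, 4 → best response Medium.
Plant 2 against Idle: payoffs -1, 2, -5, 3 → best response High.
Plant 2 against Low: payoffs 5, -5, -1, 2 → best response Idle.
Plant 2 against Medium: payoffs -3, -4, -2, 0 → best response High.
Mutual best responses: (Low, Idle); (Medium, High).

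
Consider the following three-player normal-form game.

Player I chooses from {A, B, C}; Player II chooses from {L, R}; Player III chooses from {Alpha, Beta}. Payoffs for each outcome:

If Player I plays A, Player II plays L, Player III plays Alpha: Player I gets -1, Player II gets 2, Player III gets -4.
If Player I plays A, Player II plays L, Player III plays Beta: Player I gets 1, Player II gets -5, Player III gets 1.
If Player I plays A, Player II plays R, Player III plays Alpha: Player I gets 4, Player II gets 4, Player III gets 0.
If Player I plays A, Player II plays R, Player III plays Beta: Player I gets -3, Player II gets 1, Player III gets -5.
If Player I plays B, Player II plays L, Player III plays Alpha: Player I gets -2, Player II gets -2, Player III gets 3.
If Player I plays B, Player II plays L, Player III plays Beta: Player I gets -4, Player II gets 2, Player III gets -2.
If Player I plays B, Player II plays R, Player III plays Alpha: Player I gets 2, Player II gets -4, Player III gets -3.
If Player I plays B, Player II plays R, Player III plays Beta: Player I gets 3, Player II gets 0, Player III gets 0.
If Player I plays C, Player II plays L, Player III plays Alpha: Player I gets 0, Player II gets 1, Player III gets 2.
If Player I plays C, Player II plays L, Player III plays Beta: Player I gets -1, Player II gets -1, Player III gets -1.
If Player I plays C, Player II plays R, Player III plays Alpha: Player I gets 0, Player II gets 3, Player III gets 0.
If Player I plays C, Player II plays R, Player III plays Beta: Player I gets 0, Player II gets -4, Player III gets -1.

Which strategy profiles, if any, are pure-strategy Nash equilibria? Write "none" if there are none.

Player I against (L, Alpha): payoffs -1, -2, 0 → best response C.
Player I against (L, Beta): payoffs 1, -4, -1 → best response A.
Player I against (R, Alpha): payoffs 4, 2, 0 → best response A.
Player I against (R, Beta): payoffs -3, 3, 0 → best response B.
Player II against (A, Alpha): payoffs 2, 4 → best response R.
Player II against (A, Beta): payoffs -5, 1 → best response R.
Player II against (B, Alpha): payoffs -2, -4 → best response L.
Player II against (B, Beta): payoffs 2, 0 → best response L.
Player II against (C, Alpha): payoffs 1, 3 → best response R.
Player II against (C, Beta): payoffs -1, -4 → best response L.
Player III against (A, L): payoffs -4, 1 → best response Beta.
Player III against (A, R): payoffs 0, -5 → best response Alpha.
Player III against (B, L): payoffs 3, -2 → best response Alpha.
Player III against (B, R): payoffs -3, 0 → best response Beta.
Player III against (C, L): payoffs 2, -1 → best response Alpha.
Player III against (C, R): payoffs 0, -1 → best response Alpha.
Mutual best responses: (A, R, Alpha).

Pure NE: (A, R, Alpha)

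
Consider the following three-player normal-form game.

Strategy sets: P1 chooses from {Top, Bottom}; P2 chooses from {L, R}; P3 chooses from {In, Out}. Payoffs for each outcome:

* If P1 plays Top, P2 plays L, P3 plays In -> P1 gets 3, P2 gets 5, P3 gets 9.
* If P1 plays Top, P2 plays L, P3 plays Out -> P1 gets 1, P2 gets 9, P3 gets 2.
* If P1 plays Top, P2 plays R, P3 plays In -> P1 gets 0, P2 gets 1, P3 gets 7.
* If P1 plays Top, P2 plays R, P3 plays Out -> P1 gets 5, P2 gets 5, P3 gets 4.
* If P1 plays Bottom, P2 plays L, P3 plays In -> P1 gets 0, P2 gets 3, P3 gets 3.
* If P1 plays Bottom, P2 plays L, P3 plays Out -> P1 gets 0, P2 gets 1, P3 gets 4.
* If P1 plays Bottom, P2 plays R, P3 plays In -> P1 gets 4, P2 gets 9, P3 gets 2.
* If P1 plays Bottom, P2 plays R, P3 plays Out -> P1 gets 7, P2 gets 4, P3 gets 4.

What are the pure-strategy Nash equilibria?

(Top, L, In) and (Bottom, R, Out)

(Top, L, In): P1 gets 3, best alternative 0; P2 gets 5, best alternative 1; P3 gets 9, best alternative 2. No profitable deviation — NE.
(Top, L, Out): P3 can switch to In (2 → 9). Not NE.
(Top, R, In): P1 can switch to Bottom (0 → 4). Not NE.
(Top, R, Out): P1 can switch to Bottom (5 → 7). Not NE.
(Bottom, L, In): P1 can switch to Top (0 → 3). Not NE.
(Bottom, L, Out): P1 can switch to Top (0 → 1). Not NE.
(Bottom, R, In): P3 can switch to Out (2 → 4). Not NE.
(Bottom, R, Out): P1 gets 7, best alternative 5; P2 gets 4, best alternative 1; P3 gets 4, best alternative 2. No profitable deviation — NE.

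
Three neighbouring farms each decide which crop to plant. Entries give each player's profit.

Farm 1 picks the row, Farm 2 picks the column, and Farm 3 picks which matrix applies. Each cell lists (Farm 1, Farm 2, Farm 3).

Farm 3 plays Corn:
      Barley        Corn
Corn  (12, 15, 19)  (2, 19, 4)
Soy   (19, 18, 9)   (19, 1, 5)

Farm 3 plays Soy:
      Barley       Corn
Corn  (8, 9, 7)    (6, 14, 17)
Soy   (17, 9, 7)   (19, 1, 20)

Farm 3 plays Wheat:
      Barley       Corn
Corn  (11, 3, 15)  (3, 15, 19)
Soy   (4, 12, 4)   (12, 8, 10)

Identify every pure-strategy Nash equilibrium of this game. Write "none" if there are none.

Mark each player's best response to every combination of opponents' strategies; a profile where every player is best-responding is a pure Nash equilibrium.
Farm 1 against (Barley, Corn): payoffs 12, 19 → best response Soy.
Farm 1 against (Barley, Soy): payoffs 8, 17 → best response Soy.
Farm 1 against (Barley, Wheat): payoffs 11, 4 → best response Corn.
Farm 1 against (Corn, Corn): payoffs 2, 19 → best response Soy.
Farm 1 against (Corn, Soy): payoffs 6, 19 → best response Soy.
Farm 1 against (Corn, Wheat): payoffs 3, 12 → best response Soy.
Farm 2 against (Corn, Corn): payoffs 15, 19 → best response Corn.
Farm 2 against (Corn, Soy): payoffs 9, 14 → best response Corn.
Farm 2 against (Corn, Wheat): payoffs 3, 15 → best response Corn.
Farm 2 against (Soy, Corn): payoffs 18, 1 → best response Barley.
Farm 2 against (Soy, Soy): payoffs 9, 1 → best response Barley.
Farm 2 against (Soy, Wheat): payoffs 12, 8 → best response Barley.
Farm 3 against (Corn, Barley): payoffs 19, 7, 15 → best response Corn.
Farm 3 against (Corn, Corn): payoffs 4, 17, 19 → best response Wheat.
Farm 3 against (Soy, Barley): payoffs 9, 7, 4 → best response Corn.
Farm 3 against (Soy, Corn): payoffs 5, 20, 10 → best response Soy.
Mutual best responses: (Soy, Barley, Corn).

(Soy, Barley, Corn)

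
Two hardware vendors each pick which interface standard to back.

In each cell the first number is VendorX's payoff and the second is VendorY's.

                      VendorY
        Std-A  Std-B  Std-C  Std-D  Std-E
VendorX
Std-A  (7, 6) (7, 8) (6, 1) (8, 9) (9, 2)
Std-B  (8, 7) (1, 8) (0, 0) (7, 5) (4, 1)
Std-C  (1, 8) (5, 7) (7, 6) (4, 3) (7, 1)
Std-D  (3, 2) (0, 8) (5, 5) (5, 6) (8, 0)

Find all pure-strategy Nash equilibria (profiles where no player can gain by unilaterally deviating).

The unique pure-strategy Nash equilibrium is (Std-A, Std-D).

(Std-A, Std-A): VendorX can switch to Std-B (7 → 8). Not NE.
(Std-A, Std-B): VendorY can switch to Std-D (8 → 9). Not NE.
(Std-A, Std-C): VendorX can switch to Std-C (6 → 7). Not NE.
(Std-A, Std-D): VendorX gets 8, best alternative 7; VendorY gets 9, best alternative 8. No profitable deviation — NE.
(Std-A, Std-E): VendorY can switch to Std-A (2 → 6). Not NE.
(Std-B, Std-A): VendorY can switch to Std-B (7 → 8). Not NE.
(Std-B, Std-B): VendorX can switch to Std-A (1 → 7). Not NE.
(Std-B, Std-C): VendorX can switch to Std-A (0 → 6). Not NE.
(Std-B, Std-D): VendorX can switch to Std-A (7 → 8). Not NE.
(Std-B, Std-E): VendorX can switch to Std-A (4 → 9). Not NE.
(Std-C, Std-A): VendorX can switch to Std-A (1 → 7). Not NE.
(Std-C, Std-B): VendorX can switch to Std-A (5 → 7). Not NE.
(Std-C, Std-C): VendorY can switch to Std-A (6 → 8). Not NE.
(The remaining 7 profiles each have a profitable deviation by the same check.)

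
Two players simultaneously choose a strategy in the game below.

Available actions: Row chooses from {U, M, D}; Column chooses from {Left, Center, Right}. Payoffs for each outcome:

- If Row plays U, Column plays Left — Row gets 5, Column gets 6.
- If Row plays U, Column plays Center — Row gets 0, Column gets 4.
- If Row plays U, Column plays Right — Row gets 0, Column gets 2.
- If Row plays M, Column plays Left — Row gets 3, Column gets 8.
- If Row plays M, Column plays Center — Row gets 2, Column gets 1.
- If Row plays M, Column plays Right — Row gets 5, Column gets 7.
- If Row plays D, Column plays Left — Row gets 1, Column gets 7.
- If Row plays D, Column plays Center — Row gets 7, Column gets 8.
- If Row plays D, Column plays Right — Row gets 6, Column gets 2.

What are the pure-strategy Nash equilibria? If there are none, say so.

Pure-strategy Nash equilibria: (U, Left) and (D, Center)

Check each profile: it is a Nash equilibrium iff no player can strictly gain by switching unilaterally.
(U, Left): Row gets 5, best alternative 3; Column gets 6, best alternative 4. No profitable deviation — NE.
(U, Center): Row can switch to M (0 → 2). Not NE.
(U, Right): Row can switch to M (0 → 5). Not NE.
(M, Left): Row can switch to U (3 → 5). Not NE.
(M, Center): Row can switch to D (2 → 7). Not NE.
(M, Right): Row can switch to D (5 → 6). Not NE.
(D, Left): Row can switch to U (1 → 5). Not NE.
(D, Center): Row gets 7, best alternative 2; Column gets 8, best alternative 7. No profitable deviation — NE.
(D, Right): Column can switch to Left (2 → 7). Not NE.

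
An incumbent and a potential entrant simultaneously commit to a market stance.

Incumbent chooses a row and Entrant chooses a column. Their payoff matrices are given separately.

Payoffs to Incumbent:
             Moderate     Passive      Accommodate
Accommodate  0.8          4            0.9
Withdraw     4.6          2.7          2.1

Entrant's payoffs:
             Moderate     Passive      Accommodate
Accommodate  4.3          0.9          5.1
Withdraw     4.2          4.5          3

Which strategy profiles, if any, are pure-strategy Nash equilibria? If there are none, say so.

Incumbent against Moderate: payoffs 0.8, 4.6 → best response Withdraw.
Incumbent against Passive: payoffs 4, 2.7 → best response Accommodate.
Incumbent against Accommodate: payoffs 0.9, 2.1 → best response Withdraw.
Entrant against Accommodate: payoffs 4.3, 0.9, 5.1 → best response Accommodate.
Entrant against Withdraw: payoffs 4.2, 4.5, 3 → best response Passive.
No profile is a mutual best response for all players.

There is no pure-strategy Nash equilibrium.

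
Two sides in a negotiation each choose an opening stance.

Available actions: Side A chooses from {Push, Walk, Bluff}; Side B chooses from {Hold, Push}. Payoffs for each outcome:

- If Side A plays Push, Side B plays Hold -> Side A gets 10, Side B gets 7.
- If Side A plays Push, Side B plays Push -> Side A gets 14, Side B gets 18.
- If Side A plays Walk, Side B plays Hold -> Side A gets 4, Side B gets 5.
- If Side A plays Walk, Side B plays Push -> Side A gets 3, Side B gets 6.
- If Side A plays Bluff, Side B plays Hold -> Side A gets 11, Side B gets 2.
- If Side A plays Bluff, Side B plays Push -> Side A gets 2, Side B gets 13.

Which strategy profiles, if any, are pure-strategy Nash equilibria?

Side A against Hold: payoffs 10, 4, 11 → best response Bluff.
Side A against Push: payoffs 14, 3, 2 → best response Push.
Side B against Push: payoffs 7, 18 → best response Push.
Side B against Walk: payoffs 5, 6 → best response Push.
Side B against Bluff: payoffs 2, 13 → best response Push.
Mutual best responses: (Push, Push).

The unique pure-strategy Nash equilibrium is (Push, Push).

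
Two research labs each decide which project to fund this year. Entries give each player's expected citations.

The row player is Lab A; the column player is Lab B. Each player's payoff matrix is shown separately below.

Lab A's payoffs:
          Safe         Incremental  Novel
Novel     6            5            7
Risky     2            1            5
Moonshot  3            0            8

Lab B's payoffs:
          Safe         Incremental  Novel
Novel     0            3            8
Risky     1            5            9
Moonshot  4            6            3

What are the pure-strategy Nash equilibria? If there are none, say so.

(Novel, Safe): Lab B can switch to Incremental (0 → 3). Not NE.
(Novel, Incremental): Lab B can switch to Novel (3 → 8). Not NE.
(Novel, Novel): Lab A can switch to Moonshot (7 → 8). Not NE.
(Risky, Safe): Lab A can switch to Novel (2 → 6). Not NE.
(Risky, Incremental): Lab A can switch to Novel (1 → 5). Not NE.
(Risky, Novel): Lab A can switch to Novel (5 → 7). Not NE.
(Moonshot, Safe): Lab A can switch to Novel (3 → 6). Not NE.
(Moonshot, Incremental): Lab A can switch to Novel (0 → 5). Not NE.
(Moonshot, Novel): Lab B can switch to Safe (3 → 4). Not NE.

No pure-strategy Nash equilibrium.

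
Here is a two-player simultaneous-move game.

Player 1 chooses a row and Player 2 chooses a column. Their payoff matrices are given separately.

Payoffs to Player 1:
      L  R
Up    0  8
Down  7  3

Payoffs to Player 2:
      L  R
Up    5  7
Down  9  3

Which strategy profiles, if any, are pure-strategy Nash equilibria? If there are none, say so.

(Up, L): Player 1 can switch to Down (0 → 7). Not NE.
(Up, R): Player 1 gets 8, best alternative 3; Player 2 gets 7, best alternative 5. No profitable deviation — NE.
(Down, L): Player 1 gets 7, best alternative 0; Player 2 gets 9, best alternative 3. No profitable deviation — NE.
(Down, R): Player 1 can switch to Up (3 → 8). Not NE.

(Up, R); (Down, L)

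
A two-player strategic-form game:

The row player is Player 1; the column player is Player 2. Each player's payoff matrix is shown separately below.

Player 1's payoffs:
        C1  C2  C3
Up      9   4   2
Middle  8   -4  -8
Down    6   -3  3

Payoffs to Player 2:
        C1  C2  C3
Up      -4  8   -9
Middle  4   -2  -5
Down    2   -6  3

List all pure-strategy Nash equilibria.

For each strategy profile, look for a profitable unilateral deviation.
(Up, C1): Player 2 can switch to C2 (-4 → 8). Not NE.
(Up, C2): Player 1 gets 4, best alternative -3; Player 2 gets 8, best alternative -4. No profitable deviation — NE.
(Up, C3): Player 1 can switch to Down (2 → 3). Not NE.
(Middle, C1): Player 1 can switch to Up (8 → 9). Not NE.
(Middle, C2): Player 1 can switch to Up (-4 → 4). Not NE.
(Middle, C3): Player 1 can switch to Up (-8 → 2). Not NE.
(Down, C1): Player 1 can switch to Up (6 → 9). Not NE.
(Down, C2): Player 1 can switch to Up (-3 → 4). Not NE.
(Down, C3): Player 1 gets 3, best alternative 2; Player 2 gets 3, best alternative 2. No profitable deviation — NE.

Pure-strategy Nash equilibria: (Up, C2); (Down, C3)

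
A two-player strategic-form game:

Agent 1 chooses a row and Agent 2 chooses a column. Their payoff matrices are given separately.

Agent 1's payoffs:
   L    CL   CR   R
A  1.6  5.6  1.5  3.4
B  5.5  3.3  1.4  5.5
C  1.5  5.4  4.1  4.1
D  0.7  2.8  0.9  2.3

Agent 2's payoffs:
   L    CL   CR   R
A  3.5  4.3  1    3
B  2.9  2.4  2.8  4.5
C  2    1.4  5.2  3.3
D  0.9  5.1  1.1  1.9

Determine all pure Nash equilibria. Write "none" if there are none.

Agent 1 against L: payoffs 1.6, 5.5, 1.5, 0.7 → best response B.
Agent 1 against CL: payoffs 5.6, 3.3, 5.4, 2.8 → best response A.
Agent 1 against CR: payoffs 1.5, 1.4, 4.1, 0.9 → best response C.
Agent 1 against R: payoffs 3.4, 5.5, 4.1, 2.3 → best response B.
Agent 2 against A: payoffs 3.5, 4.3, 1, 3 → best response CL.
Agent 2 against B: payoffs 2.9, 2.4, 2.8, 4.5 → best response R.
Agent 2 against C: payoffs 2, 1.4, 5.2, 3.3 → best response CR.
Agent 2 against D: payoffs 0.9, 5.1, 1.1, 1.9 → best response CL.
Mutual best responses: (A, CL); (B, R); (C, CR).

Pure-strategy Nash equilibria: (A, CL); (B, R); (C, CR)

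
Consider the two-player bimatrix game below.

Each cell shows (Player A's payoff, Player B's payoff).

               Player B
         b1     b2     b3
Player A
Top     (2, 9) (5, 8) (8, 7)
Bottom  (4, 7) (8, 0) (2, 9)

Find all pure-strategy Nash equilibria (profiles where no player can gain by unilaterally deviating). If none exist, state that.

(Top, b1): Player A can switch to Bottom (2 → 4). Not NE.
(Top, b2): Player A can switch to Bottom (5 → 8). Not NE.
(Top, b3): Player B can switch to b1 (7 → 9). Not NE.
(Bottom, b1): Player B can switch to b3 (7 → 9). Not NE.
(Bottom, b2): Player B can switch to b1 (0 → 7). Not NE.
(Bottom, b3): Player A can switch to Top (2 → 8). Not NE.

none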